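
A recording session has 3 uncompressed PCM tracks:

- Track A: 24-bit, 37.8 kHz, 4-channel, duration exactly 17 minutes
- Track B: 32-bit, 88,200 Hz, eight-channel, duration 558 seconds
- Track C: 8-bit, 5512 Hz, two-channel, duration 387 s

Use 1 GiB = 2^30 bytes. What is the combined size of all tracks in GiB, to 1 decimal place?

1.9 GiB

Track A: exactly 17 minutes = 1,020 s; 37,800 × 1,020 × 3 × 4 = 462,672,000 bytes.
Track B: 88,200 × 558 × 4 × 8 = 1,574,899,200 bytes.
Track C: 5,512 × 387 × 1 × 2 = 4,266,288 bytes.
Total = 2,041,837,488 bytes = 1.9 GiB.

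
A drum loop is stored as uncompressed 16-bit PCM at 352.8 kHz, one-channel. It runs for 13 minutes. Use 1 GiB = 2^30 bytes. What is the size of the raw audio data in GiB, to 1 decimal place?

Duration = 13 minutes = 780 s.
Bytes = 352,800 samples/s × 780 s × 2 bytes/sample × 1 ch = 550,368,000 bytes.
550,368,000 / 1,073,741,824 = 0.5 GiB.

0.5 GiB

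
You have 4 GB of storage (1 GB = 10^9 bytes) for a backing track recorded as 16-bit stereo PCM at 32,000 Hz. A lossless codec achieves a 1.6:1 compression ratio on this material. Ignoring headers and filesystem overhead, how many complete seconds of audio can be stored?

Uncompressed byte rate = 32,000 × 2 × 2 = 128,000 bytes/s.
After 1.6:1 compression, effective rate ≈ 80000 bytes/s.
Capacity = 4 × 1,000,000,000 = 4,000,000,000 bytes.
4,000,000,000 / effective rate ≈ 50000 s → 50,000 seconds.

50,000 seconds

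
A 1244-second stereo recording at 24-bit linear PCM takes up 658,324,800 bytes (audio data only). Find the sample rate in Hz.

Bytes = sample_rate × seconds × bytes_per_sample × channels.
sample_rate = 658,324,800 / (1,244 × 3 × 2) = 658,324,800 / 7,464 = 88,200 Hz.

88,200 Hz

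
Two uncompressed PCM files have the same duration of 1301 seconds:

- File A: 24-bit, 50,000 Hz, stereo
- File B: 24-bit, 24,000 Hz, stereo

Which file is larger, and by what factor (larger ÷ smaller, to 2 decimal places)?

File A: 50,000 × 3 × 2 = 300,000 bytes/s.
File B: 24,000 × 3 × 2 = 144,000 bytes/s.
File A is larger; ratio = 390,300,000 / 187,344,000 = 2.08.

File A, by a factor of 2.08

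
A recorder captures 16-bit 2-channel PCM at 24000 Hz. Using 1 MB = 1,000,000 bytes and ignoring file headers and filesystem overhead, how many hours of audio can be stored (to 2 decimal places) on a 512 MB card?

1.48 hours

Uncompressed byte rate = 24,000 × 2 × 2 = 96,000 bytes/s.
Capacity = 512 × 1,000,000 = 512,000,000 bytes.
512,000,000 / 96,000 ≈ 5333.33 s → 1.48 hours.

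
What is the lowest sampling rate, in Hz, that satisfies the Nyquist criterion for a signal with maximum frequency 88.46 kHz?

Minimum sample rate = 2 × 88,460 Hz = 176,920 Hz.

176,920 Hz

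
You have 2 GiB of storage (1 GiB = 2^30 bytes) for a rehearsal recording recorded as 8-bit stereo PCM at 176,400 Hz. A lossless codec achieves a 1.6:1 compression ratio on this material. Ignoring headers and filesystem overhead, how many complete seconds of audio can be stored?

Uncompressed byte rate = 176,400 × 1 × 2 = 352,800 bytes/s.
After 1.6:1 compression, effective rate ≈ 220500 bytes/s.
Capacity = 2 × 1,073,741,824 = 2,147,483,648 bytes.
2,147,483,648 / effective rate ≈ 9739.15 s → 9,739 seconds.

9,739 seconds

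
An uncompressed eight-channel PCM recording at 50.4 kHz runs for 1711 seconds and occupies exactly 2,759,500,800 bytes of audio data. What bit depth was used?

32 bits

Bytes per sample = 2,759,500,800 / (50,400 × 1,711 × 8) = 2,759,500,800 / 689,875,200 = 4.
Bit depth = 4 × 8 = 32 bits.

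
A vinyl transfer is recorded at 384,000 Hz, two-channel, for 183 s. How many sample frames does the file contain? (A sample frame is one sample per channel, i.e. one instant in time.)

384,000 samples/s × 183 s = 70,272,000 frames.

70,272,000 sample frames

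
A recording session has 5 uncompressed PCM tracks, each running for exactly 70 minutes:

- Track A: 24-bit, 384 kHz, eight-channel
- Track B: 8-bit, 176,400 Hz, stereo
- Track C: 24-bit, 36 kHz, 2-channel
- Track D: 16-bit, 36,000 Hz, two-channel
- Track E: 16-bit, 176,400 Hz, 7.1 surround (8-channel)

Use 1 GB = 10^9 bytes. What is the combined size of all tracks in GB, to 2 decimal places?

53.56 GB

exactly 70 minutes = 4,200 s.
Track A: 384,000 × 4,200 × 3 × 8 = 38,707,200,000 bytes.
Track B: 176,400 × 4,200 × 1 × 2 = 1,481,760,000 bytes.
Track C: 36,000 × 4,200 × 3 × 2 = 907,200,000 bytes.
Track D: 36,000 × 4,200 × 2 × 2 = 604,800,000 bytes.
Track E: 176,400 × 4,200 × 2 × 8 = 11,854,080,000 bytes.
Total = 53,555,040,000 bytes = 53.56 GB.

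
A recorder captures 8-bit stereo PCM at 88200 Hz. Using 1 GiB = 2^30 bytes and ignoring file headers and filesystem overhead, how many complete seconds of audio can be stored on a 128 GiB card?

Uncompressed byte rate = 88,200 × 1 × 2 = 176,400 bytes/s.
Capacity = 128 × 1,073,741,824 = 137,438,953,472 bytes.
137,438,953,472 / 176,400 ≈ 779132.39 s → 779,132 seconds.

779,132 seconds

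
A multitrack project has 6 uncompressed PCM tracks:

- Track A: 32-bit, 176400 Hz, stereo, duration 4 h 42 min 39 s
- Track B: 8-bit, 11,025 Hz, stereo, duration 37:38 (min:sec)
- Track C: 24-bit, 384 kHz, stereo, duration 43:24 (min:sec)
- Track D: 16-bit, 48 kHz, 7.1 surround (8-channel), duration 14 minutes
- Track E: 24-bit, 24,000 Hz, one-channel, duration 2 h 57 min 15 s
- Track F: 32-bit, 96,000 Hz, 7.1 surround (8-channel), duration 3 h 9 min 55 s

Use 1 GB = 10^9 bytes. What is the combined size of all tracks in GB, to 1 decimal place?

Track A: 4 h 42 min 39 s = 16,959 s; 176,400 × 16,959 × 4 × 2 = 23,932,540,800 bytes.
Track B: 37:38 (min:sec) = 2,258 s; 11,025 × 2,258 × 1 × 2 = 49,788,900 bytes.
Track C: 43:24 (min:sec) = 2,604 s; 384,000 × 2,604 × 3 × 2 = 5,999,616,000 bytes.
Track D: 14 minutes = 840 s; 48,000 × 840 × 2 × 8 = 645,120,000 bytes.
Track E: 2 h 57 min 15 s = 10,635 s; 24,000 × 10,635 × 3 × 1 = 765,720,000 bytes.
Track F: 3 h 9 min 55 s = 11,395 s; 96,000 × 11,395 × 4 × 8 = 35,005,440,000 bytes.
Total = 66,398,225,700 bytes = 66.4 GB.

66.4 GB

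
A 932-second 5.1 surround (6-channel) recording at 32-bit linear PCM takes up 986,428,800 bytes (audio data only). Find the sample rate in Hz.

Bytes = sample_rate × seconds × bytes_per_sample × channels.
sample_rate = 986,428,800 / (932 × 4 × 6) = 986,428,800 / 22,368 = 44,100 Hz.

44,100 Hz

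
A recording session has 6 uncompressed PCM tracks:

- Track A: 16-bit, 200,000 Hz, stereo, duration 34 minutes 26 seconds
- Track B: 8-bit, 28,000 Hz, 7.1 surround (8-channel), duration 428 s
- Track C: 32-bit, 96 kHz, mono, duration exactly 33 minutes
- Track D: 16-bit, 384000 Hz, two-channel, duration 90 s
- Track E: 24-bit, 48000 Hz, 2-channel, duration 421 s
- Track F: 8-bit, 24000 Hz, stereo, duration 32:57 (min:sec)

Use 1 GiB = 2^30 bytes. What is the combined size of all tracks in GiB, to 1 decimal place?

Track A: 34 minutes 26 seconds = 2,066 s; 200,000 × 2,066 × 2 × 2 = 1,652,800,000 bytes.
Track B: 28,000 × 428 × 1 × 8 = 95,872,000 bytes.
Track C: exactly 33 minutes = 1,980 s; 96,000 × 1,980 × 4 × 1 = 760,320,000 bytes.
Track D: 384,000 × 90 × 2 × 2 = 138,240,000 bytes.
Track E: 48,000 × 421 × 3 × 2 = 121,248,000 bytes.
Track F: 32:57 (min:sec) = 1,977 s; 24,000 × 1,977 × 1 × 2 = 94,896,000 bytes.
Total = 2,863,376,000 bytes = 2.7 GiB.

2.7 GiB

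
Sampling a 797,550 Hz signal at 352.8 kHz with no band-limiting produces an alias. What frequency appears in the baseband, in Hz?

Nyquist = 352,800/2 = 176,400 Hz; 797,550 Hz exceeds it.
Alias = |797,550 − 2×352,800| = |797,550 − 705,600| = 91,950 Hz.

91,950 Hz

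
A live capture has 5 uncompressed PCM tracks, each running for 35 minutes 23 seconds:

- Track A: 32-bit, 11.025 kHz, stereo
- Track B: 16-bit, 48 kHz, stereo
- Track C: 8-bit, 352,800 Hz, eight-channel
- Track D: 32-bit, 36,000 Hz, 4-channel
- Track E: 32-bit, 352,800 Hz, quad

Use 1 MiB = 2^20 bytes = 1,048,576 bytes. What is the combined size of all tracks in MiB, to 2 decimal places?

18876.63 MiB

35 minutes 23 seconds = 2,123 s.
Track A: 11,025 × 2,123 × 4 × 2 = 187,248,600 bytes.
Track B: 48,000 × 2,123 × 2 × 2 = 407,616,000 bytes.
Track C: 352,800 × 2,123 × 1 × 8 = 5,991,955,200 bytes.
Track D: 36,000 × 2,123 × 4 × 4 = 1,222,848,000 bytes.
Track E: 352,800 × 2,123 × 4 × 4 = 11,983,910,400 bytes.
Total = 19,793,578,200 bytes = 18876.63 MiB.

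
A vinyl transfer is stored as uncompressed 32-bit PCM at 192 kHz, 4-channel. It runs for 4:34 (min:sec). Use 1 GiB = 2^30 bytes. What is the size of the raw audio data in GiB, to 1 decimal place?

0.8 GiB

Duration = 4:34 (min:sec) = 274 s.
Bytes = 192,000 samples/s × 274 s × 4 bytes/sample × 4 ch = 841,728,000 bytes.
841,728,000 / 1,073,741,824 = 0.8 GiB.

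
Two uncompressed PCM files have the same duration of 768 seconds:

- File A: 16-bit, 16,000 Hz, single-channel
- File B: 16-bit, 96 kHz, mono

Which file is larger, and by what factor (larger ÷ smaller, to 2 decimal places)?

File B, by a factor of 6.00

File A: 16,000 × 2 × 1 = 32,000 bytes/s.
File B: 96,000 × 2 × 1 = 192,000 bytes/s.
File B is larger; ratio = 147,456,000 / 24,576,000 = 6.00.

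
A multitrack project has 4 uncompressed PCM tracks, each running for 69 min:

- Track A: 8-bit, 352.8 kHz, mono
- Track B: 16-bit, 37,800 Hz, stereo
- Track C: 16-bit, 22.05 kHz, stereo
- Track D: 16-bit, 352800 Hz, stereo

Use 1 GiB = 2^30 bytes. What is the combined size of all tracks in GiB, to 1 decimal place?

7.7 GiB

69 min = 4,140 s.
Track A: 352,800 × 4,140 × 1 × 1 = 1,460,592,000 bytes.
Track B: 37,800 × 4,140 × 2 × 2 = 625,968,000 bytes.
Track C: 22,050 × 4,140 × 2 × 2 = 365,148,000 bytes.
Track D: 352,800 × 4,140 × 2 × 2 = 5,842,368,000 bytes.
Total = 8,294,076,000 bytes = 7.7 GiB.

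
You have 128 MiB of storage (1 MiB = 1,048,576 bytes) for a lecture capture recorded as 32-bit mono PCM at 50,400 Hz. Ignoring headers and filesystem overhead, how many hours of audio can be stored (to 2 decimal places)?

0.18 hours

Uncompressed byte rate = 50,400 × 4 × 1 = 201,600 bytes/s.
Capacity = 128 × 1,048,576 = 134,217,728 bytes.
134,217,728 / 201,600 ≈ 665.76 s → 0.18 hours.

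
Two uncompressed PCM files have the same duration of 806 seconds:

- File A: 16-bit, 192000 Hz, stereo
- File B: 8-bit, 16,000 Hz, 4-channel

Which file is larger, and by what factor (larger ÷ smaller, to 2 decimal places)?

File A, by a factor of 12.00

File A: 192,000 × 2 × 2 = 768,000 bytes/s.
File B: 16,000 × 1 × 4 = 64,000 bytes/s.
File A is larger; ratio = 619,008,000 / 51,584,000 = 12.00.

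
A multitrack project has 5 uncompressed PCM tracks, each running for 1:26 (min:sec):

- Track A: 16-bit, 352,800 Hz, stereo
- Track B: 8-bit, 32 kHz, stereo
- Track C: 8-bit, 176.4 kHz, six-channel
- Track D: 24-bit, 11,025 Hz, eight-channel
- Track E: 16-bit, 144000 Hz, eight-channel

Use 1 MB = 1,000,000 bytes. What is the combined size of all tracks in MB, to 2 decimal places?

1:26 (min:sec) = 86 s.
Track A: 352,800 × 86 × 2 × 2 = 121,363,200 bytes.
Track B: 32,000 × 86 × 1 × 2 = 5,504,000 bytes.
Track C: 176,400 × 86 × 1 × 6 = 91,022,400 bytes.
Track D: 11,025 × 86 × 3 × 8 = 22,755,600 bytes.
Track E: 144,000 × 86 × 2 × 8 = 198,144,000 bytes.
Total = 438,789,200 bytes = 438.79 MB.

438.79 MB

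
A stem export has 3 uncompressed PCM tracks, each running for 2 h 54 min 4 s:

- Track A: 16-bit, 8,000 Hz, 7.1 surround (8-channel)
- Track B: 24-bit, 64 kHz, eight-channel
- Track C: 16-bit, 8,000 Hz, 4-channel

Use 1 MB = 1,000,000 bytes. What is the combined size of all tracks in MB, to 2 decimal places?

2 h 54 min 4 s = 10,444 s.
Track A: 8,000 × 10,444 × 2 × 8 = 1,336,832,000 bytes.
Track B: 64,000 × 10,444 × 3 × 8 = 16,041,984,000 bytes.
Track C: 8,000 × 10,444 × 2 × 4 = 668,416,000 bytes.
Total = 18,047,232,000 bytes = 18047.23 MB.

18047.23 MB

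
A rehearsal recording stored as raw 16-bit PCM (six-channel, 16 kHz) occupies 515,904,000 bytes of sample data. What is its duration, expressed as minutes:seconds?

Byte rate = 16,000 × 2 × 6 = 192,000 bytes/s.
Duration = 515,904,000 / 192,000 = 2,687 s.
2,687 s = 44:47.

44:47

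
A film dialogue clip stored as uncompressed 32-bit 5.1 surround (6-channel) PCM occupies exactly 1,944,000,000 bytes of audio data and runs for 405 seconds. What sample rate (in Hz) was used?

200,000 Hz

Bytes = sample_rate × seconds × bytes_per_sample × channels.
sample_rate = 1,944,000,000 / (405 × 4 × 6) = 1,944,000,000 / 9,720 = 200,000 Hz.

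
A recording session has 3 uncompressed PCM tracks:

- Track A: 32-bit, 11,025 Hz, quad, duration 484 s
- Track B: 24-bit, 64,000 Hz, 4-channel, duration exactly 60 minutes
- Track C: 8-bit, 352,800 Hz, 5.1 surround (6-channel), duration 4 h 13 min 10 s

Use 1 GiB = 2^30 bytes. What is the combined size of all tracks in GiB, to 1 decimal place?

32.6 GiB

Track A: 11,025 × 484 × 4 × 4 = 85,377,600 bytes.
Track B: exactly 60 minutes = 3,600 s; 64,000 × 3,600 × 3 × 4 = 2,764,800,000 bytes.
Track C: 4 h 13 min 10 s = 15,190 s; 352,800 × 15,190 × 1 × 6 = 32,154,192,000 bytes.
Total = 35,004,369,600 bytes = 32.6 GiB.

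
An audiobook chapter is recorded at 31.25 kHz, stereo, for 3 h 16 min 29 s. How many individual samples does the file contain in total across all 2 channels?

3 h 16 min 29 s = 11,789 s.
31,250 × 11,789 s × 2 ch = 736,812,500 samples.

736,812,500 samples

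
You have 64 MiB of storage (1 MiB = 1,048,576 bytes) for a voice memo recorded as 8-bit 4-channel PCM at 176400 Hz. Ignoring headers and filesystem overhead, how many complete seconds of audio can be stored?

95 seconds

Uncompressed byte rate = 176,400 × 1 × 4 = 705,600 bytes/s.
Capacity = 64 × 1,048,576 = 67,108,864 bytes.
67,108,864 / 705,600 ≈ 95.11 s → 95 seconds.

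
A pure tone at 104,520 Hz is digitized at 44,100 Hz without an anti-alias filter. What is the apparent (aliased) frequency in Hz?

16,320 Hz

Nyquist = 44,100/2 = 22,050 Hz; 104,520 Hz exceeds it.
Alias = |104,520 − 2×44,100| = |104,520 − 88,200| = 16,320 Hz.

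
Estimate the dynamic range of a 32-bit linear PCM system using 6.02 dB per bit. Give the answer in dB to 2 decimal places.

192.64 dB

32 × 6.02 = 192.64 dB.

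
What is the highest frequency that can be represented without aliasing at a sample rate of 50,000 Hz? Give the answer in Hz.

Nyquist frequency = sample rate / 2 = 50,000 / 2 = 25,000 Hz.

25,000 Hz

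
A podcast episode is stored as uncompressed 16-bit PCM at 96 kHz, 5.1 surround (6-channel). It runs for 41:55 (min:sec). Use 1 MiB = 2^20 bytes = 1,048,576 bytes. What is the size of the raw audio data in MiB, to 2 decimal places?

Duration = 41:55 (min:sec) = 2,515 s.
Bytes = 96,000 samples/s × 2,515 s × 2 bytes/sample × 6 ch = 2,897,280,000 bytes.
2,897,280,000 / 1,048,576 = 2763.06 MiB.

2763.06 MiB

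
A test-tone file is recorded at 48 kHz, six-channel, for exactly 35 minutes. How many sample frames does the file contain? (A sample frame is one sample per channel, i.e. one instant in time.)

100,800,000 sample frames

exactly 35 minutes = 2,100 s.
48,000 samples/s × 2,100 s = 100,800,000 frames.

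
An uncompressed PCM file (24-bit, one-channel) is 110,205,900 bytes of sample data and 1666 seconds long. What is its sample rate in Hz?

Bytes = sample_rate × seconds × bytes_per_sample × channels.
sample_rate = 110,205,900 / (1,666 × 3 × 1) = 110,205,900 / 4,998 = 22,050 Hz.

22,050 Hz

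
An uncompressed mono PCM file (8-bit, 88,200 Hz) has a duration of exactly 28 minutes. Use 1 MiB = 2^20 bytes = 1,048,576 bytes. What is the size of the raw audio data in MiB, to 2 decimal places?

141.31 MiB

Duration = exactly 28 minutes = 1,680 s.
Bytes = 88,200 samples/s × 1,680 s × 1 bytes/sample × 1 ch = 148,176,000 bytes.
148,176,000 / 1,048,576 = 141.31 MiB.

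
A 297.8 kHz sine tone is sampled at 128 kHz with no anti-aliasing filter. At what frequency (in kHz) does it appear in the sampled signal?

Nyquist = 128,000/2 = 64,000 Hz; 297,800 Hz exceeds it.
Alias = |297,800 − 2×128,000| = |297,800 − 256,000| = 41,800 Hz = 41.8 kHz.

41.8 kHz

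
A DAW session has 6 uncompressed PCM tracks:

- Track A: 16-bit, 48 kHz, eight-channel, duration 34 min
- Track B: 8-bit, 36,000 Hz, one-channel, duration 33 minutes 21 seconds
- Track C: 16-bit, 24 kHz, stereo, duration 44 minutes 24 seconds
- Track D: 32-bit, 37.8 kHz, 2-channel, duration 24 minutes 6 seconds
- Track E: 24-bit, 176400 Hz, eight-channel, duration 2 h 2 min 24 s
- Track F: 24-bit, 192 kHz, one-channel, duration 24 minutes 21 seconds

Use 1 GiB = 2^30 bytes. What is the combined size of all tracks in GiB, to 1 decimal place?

31.9 GiB

Track A: 34 min = 2,040 s; 48,000 × 2,040 × 2 × 8 = 1,566,720,000 bytes.
Track B: 33 minutes 21 seconds = 2,001 s; 36,000 × 2,001 × 1 × 1 = 72,036,000 bytes.
Track C: 44 minutes 24 seconds = 2,664 s; 24,000 × 2,664 × 2 × 2 = 255,744,000 bytes.
Track D: 24 minutes 6 seconds = 1,446 s; 37,800 × 1,446 × 4 × 2 = 437,270,400 bytes.
Track E: 2 h 2 min 24 s = 7,344 s; 176,400 × 7,344 × 3 × 8 = 31,091,558,400 bytes.
Track F: 24 minutes 21 seconds = 1,461 s; 192,000 × 1,461 × 3 × 1 = 841,536,000 bytes.
Total = 34,264,864,800 bytes = 31.9 GiB.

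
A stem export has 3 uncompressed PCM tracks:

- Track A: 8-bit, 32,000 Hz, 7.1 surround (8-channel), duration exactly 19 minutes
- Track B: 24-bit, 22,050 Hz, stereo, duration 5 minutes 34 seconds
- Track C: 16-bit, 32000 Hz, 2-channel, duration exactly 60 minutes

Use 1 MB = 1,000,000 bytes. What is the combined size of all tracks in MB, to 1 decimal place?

796.8 MB

Track A: exactly 19 minutes = 1,140 s; 32,000 × 1,140 × 1 × 8 = 291,840,000 bytes.
Track B: 5 minutes 34 seconds = 334 s; 22,050 × 334 × 3 × 2 = 44,188,200 bytes.
Track C: exactly 60 minutes = 3,600 s; 32,000 × 3,600 × 2 × 2 = 460,800,000 bytes.
Total = 796,828,200 bytes = 796.8 MB.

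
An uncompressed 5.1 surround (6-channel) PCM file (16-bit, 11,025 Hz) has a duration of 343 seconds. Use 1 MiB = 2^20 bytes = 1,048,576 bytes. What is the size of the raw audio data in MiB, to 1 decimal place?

43.3 MiB

Bytes = 11,025 samples/s × 343 s × 2 bytes/sample × 6 ch = 45,378,900 bytes.
45,378,900 / 1,048,576 = 43.3 MiB.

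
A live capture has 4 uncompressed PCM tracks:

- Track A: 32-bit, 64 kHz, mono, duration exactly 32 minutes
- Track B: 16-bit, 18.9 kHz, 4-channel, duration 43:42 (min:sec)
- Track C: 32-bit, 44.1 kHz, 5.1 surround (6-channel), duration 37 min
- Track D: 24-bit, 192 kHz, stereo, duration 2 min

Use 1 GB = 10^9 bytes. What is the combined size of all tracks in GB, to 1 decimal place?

3.4 GB

Track A: exactly 32 minutes = 1,920 s; 64,000 × 1,920 × 4 × 1 = 491,520,000 bytes.
Track B: 43:42 (min:sec) = 2,622 s; 18,900 × 2,622 × 2 × 4 = 396,446,400 bytes.
Track C: 37 min = 2,220 s; 44,100 × 2,220 × 4 × 6 = 2,349,648,000 bytes.
Track D: 2 min = 120 s; 192,000 × 120 × 3 × 2 = 138,240,000 bytes.
Total = 3,375,854,400 bytes = 3.4 GB.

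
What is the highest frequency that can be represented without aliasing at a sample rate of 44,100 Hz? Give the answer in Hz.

Nyquist frequency = sample rate / 2 = 44,100 / 2 = 22,050 Hz.

22,050 Hz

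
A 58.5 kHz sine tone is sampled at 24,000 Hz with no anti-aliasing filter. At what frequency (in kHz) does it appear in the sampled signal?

10.5 kHz

Nyquist = 24,000/2 = 12,000 Hz; 58,500 Hz exceeds it.
Alias = |58,500 − 2×24,000| = |58,500 − 48,000| = 10,500 Hz = 10.5 kHz.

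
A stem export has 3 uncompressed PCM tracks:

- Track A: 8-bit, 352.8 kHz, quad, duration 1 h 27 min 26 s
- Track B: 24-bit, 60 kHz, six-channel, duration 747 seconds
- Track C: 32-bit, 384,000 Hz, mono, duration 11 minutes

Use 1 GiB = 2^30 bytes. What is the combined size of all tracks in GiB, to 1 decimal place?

Track A: 1 h 27 min 26 s = 5,246 s; 352,800 × 5,246 × 1 × 4 = 7,403,155,200 bytes.
Track B: 60,000 × 747 × 3 × 6 = 806,760,000 bytes.
Track C: 11 minutes = 660 s; 384,000 × 660 × 4 × 1 = 1,013,760,000 bytes.
Total = 9,223,675,200 bytes = 8.6 GiB.

8.6 GiB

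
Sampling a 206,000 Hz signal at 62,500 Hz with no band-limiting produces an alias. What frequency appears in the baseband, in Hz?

18,500 Hz

Nyquist = 62,500/2 = 31,250 Hz; 206,000 Hz exceeds it.
Alias = |206,000 − 3×62,500| = |206,000 − 187,500| = 18,500 Hz.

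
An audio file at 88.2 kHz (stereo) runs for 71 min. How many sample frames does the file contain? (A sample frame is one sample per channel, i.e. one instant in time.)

375,732,000 sample frames

71 min = 4,260 s.
88,200 samples/s × 4,260 s = 375,732,000 frames.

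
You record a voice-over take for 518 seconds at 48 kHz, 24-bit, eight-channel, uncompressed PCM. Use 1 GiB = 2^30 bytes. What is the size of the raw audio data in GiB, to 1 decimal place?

Bytes = 48,000 samples/s × 518 s × 3 bytes/sample × 8 ch = 596,736,000 bytes.
596,736,000 / 1,073,741,824 = 0.6 GiB.

0.6 GiB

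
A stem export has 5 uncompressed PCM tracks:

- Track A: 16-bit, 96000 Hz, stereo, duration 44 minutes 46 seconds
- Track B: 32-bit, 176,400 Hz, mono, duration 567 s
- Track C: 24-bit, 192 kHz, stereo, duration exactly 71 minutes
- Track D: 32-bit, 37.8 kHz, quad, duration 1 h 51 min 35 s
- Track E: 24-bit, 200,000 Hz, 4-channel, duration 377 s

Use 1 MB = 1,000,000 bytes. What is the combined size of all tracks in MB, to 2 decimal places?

11292.96 MB

Track A: 44 minutes 46 seconds = 2,686 s; 96,000 × 2,686 × 2 × 2 = 1,031,424,000 bytes.
Track B: 176,400 × 567 × 4 × 1 = 400,075,200 bytes.
Track C: exactly 71 minutes = 4,260 s; 192,000 × 4,260 × 3 × 2 = 4,907,520,000 bytes.
Track D: 1 h 51 min 35 s = 6,695 s; 37,800 × 6,695 × 4 × 4 = 4,049,136,000 bytes.
Track E: 200,000 × 377 × 3 × 4 = 904,800,000 bytes.
Total = 11,292,955,200 bytes = 11292.96 MB.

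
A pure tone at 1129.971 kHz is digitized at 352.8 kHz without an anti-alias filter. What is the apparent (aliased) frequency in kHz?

Nyquist = 352,800/2 = 176,400 Hz; 1,129,971 Hz exceeds it.
Alias = |1,129,971 − 3×352,800| = |1,129,971 − 1,058,400| = 71,571 Hz = 71.571 kHz.

71.571 kHz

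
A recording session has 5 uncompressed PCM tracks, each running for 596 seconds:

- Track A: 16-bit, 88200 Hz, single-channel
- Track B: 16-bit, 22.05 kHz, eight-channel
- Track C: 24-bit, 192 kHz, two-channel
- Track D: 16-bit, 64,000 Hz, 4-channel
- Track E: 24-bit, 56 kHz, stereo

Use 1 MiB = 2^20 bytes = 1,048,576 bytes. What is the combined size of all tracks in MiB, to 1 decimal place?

Track A: 88,200 × 596 × 2 × 1 = 105,134,400 bytes.
Track B: 22,050 × 596 × 2 × 8 = 210,268,800 bytes.
Track C: 192,000 × 596 × 3 × 2 = 686,592,000 bytes.
Track D: 64,000 × 596 × 2 × 4 = 305,152,000 bytes.
Track E: 56,000 × 596 × 3 × 2 = 200,256,000 bytes.
Total = 1,507,403,200 bytes = 1437.6 MiB.

1437.6 MiB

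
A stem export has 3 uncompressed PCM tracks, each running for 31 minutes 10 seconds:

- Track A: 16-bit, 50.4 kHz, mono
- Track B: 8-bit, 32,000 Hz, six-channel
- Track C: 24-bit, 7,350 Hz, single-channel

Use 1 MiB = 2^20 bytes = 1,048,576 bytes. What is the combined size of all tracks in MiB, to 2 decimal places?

31 minutes 10 seconds = 1,870 s.
Track A: 50,400 × 1,870 × 2 × 1 = 188,496,000 bytes.
Track B: 32,000 × 1,870 × 1 × 6 = 359,040,000 bytes.
Track C: 7,350 × 1,870 × 3 × 1 = 41,233,500 bytes.
Total = 588,769,500 bytes = 561.49 MiB.

561.49 MiB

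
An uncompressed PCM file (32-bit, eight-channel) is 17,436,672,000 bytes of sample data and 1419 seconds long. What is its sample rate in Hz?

Bytes = sample_rate × seconds × bytes_per_sample × channels.
sample_rate = 17,436,672,000 / (1,419 × 4 × 8) = 17,436,672,000 / 45,408 = 384,000 Hz.

384,000 Hz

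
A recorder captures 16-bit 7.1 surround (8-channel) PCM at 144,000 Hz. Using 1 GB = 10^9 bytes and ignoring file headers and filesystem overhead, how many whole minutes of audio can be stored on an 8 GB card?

57 minutes

Uncompressed byte rate = 144,000 × 2 × 8 = 2,304,000 bytes/s.
Capacity = 8 × 1,000,000,000 = 8,000,000,000 bytes.
8,000,000,000 / 2,304,000 ≈ 3472.22 s → 57 minutes.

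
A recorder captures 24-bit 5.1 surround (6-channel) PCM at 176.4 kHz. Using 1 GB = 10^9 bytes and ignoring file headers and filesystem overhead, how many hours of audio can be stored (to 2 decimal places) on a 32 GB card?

2.80 hours

Uncompressed byte rate = 176,400 × 3 × 6 = 3,175,200 bytes/s.
Capacity = 32 × 1,000,000,000 = 32,000,000,000 bytes.
32,000,000,000 / 3,175,200 ≈ 10078.11 s → 2.80 hours.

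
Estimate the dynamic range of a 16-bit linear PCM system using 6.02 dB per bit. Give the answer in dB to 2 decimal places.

16 × 6.02 = 96.32 dB.

96.32 dB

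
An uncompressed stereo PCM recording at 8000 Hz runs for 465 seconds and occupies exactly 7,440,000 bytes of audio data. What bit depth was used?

8 bits

Bytes per sample = 7,440,000 / (8,000 × 465 × 2) = 7,440,000 / 7,440,000 = 1.
Bit depth = 1 × 8 = 8 bits.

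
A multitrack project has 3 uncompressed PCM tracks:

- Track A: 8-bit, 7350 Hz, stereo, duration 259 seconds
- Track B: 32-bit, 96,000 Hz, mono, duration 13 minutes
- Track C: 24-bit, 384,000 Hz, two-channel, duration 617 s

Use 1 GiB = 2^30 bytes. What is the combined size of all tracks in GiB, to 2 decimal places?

1.61 GiB

Track A: 7,350 × 259 × 1 × 2 = 3,807,300 bytes.
Track B: 13 minutes = 780 s; 96,000 × 780 × 4 × 1 = 299,520,000 bytes.
Track C: 384,000 × 617 × 3 × 2 = 1,421,568,000 bytes.
Total = 1,724,895,300 bytes = 1.61 GiB.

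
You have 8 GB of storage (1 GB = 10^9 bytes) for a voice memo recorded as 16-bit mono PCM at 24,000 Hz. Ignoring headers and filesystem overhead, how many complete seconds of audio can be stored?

Uncompressed byte rate = 24,000 × 2 × 1 = 48,000 bytes/s.
Capacity = 8 × 1,000,000,000 = 8,000,000,000 bytes.
8,000,000,000 / 48,000 ≈ 166666.67 s → 166,666 seconds.

166,666 seconds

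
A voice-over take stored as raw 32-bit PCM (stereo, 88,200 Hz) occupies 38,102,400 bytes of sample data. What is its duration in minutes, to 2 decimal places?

Byte rate = 88,200 × 4 × 2 = 705,600 bytes/s.
Duration = 38,102,400 / 705,600 = 54 s.
54 s / 60 = 0.90 minutes.

0.90 minutes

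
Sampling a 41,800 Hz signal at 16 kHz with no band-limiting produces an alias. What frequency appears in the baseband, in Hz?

6,200 Hz

Nyquist = 16,000/2 = 8,000 Hz; 41,800 Hz exceeds it.
Alias = |41,800 − 3×16,000| = |41,800 − 48,000| = 6,200 Hz.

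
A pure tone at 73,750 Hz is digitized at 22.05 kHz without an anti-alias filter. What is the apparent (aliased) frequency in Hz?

7,600 Hz

Nyquist = 22,050/2 = 11,025 Hz; 73,750 Hz exceeds it.
Alias = |73,750 − 3×22,050| = |73,750 − 66,150| = 7,600 Hz.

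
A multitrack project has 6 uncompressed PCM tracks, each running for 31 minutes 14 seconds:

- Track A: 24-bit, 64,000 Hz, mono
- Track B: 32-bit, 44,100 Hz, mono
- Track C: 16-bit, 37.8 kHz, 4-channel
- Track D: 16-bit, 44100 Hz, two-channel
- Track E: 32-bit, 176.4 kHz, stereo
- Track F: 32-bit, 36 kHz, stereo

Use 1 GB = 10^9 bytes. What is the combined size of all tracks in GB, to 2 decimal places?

31 minutes 14 seconds = 1,874 s.
Track A: 64,000 × 1,874 × 3 × 1 = 359,808,000 bytes.
Track B: 44,100 × 1,874 × 4 × 1 = 330,573,600 bytes.
Track C: 37,800 × 1,874 × 2 × 4 = 566,697,600 bytes.
Track D: 44,100 × 1,874 × 2 × 2 = 330,573,600 bytes.
Track E: 176,400 × 1,874 × 4 × 2 = 2,644,588,800 bytes.
Track F: 36,000 × 1,874 × 4 × 2 = 539,712,000 bytes.
Total = 4,771,953,600 bytes = 4.77 GB.

4.77 GB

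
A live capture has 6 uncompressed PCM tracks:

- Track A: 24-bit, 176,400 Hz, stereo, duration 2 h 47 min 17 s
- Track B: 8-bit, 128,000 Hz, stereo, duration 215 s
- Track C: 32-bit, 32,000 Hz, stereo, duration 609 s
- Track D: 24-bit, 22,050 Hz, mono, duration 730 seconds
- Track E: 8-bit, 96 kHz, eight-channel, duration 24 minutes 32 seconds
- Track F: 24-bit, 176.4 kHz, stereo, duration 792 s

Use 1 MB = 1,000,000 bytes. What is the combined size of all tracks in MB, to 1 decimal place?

Track A: 2 h 47 min 17 s = 10,037 s; 176,400 × 10,037 × 3 × 2 = 10,623,160,800 bytes.
Track B: 128,000 × 215 × 1 × 2 = 55,040,000 bytes.
Track C: 32,000 × 609 × 4 × 2 = 155,904,000 bytes.
Track D: 22,050 × 730 × 3 × 1 = 48,289,500 bytes.
Track E: 24 minutes 32 seconds = 1,472 s; 96,000 × 1,472 × 1 × 8 = 1,130,496,000 bytes.
Track F: 176,400 × 792 × 3 × 2 = 838,252,800 bytes.
Total = 12,851,143,100 bytes = 12851.1 MB.

12851.1 MB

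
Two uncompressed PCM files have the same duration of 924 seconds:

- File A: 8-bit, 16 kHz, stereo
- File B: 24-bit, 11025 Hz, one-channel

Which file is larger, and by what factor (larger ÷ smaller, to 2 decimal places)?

File B, by a factor of 1.03

File A: 16,000 × 1 × 2 = 32,000 bytes/s.
File B: 11,025 × 3 × 1 = 33,075 bytes/s.
File B is larger; ratio = 30,561,300 / 29,568,000 = 1.03.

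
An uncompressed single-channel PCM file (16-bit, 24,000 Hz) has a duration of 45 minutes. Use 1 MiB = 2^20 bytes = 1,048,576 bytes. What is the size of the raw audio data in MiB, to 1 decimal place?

123.6 MiB

Duration = 45 minutes = 2,700 s.
Bytes = 24,000 samples/s × 2,700 s × 2 bytes/sample × 1 ch = 129,600,000 bytes.
129,600,000 / 1,048,576 = 123.6 MiB.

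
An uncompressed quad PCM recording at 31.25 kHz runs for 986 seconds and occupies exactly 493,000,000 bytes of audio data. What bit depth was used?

Bytes per sample = 493,000,000 / (31,250 × 986 × 4) = 493,000,000 / 123,250,000 = 4.
Bit depth = 4 × 8 = 32 bits.

32 bits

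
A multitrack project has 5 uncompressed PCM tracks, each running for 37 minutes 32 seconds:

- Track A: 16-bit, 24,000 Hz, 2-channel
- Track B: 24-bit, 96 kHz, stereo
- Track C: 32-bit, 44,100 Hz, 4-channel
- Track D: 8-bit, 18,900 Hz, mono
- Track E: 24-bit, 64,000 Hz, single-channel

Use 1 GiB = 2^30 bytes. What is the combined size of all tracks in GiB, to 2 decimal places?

3.33 GiB

37 minutes 32 seconds = 2,252 s.
Track A: 24,000 × 2,252 × 2 × 2 = 216,192,000 bytes.
Track B: 96,000 × 2,252 × 3 × 2 = 1,297,152,000 bytes.
Track C: 44,100 × 2,252 × 4 × 4 = 1,589,011,200 bytes.
Track D: 18,900 × 2,252 × 1 × 1 = 42,562,800 bytes.
Track E: 64,000 × 2,252 × 3 × 1 = 432,384,000 bytes.
Total = 3,577,302,000 bytes = 3.33 GiB.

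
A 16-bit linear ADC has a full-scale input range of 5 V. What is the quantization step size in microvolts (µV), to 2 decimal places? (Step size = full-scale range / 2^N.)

5 V / 2^16 = 5 / 65,536 V = 76.29 µV.

76.29 µV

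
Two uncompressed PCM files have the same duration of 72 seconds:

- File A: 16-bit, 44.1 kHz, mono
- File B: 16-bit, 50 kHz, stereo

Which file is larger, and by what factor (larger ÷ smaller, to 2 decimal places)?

File B, by a factor of 2.27

File A: 44,100 × 2 × 1 = 88,200 bytes/s.
File B: 50,000 × 2 × 2 = 200,000 bytes/s.
File B is larger; ratio = 14,400,000 / 6,350,400 = 2.27.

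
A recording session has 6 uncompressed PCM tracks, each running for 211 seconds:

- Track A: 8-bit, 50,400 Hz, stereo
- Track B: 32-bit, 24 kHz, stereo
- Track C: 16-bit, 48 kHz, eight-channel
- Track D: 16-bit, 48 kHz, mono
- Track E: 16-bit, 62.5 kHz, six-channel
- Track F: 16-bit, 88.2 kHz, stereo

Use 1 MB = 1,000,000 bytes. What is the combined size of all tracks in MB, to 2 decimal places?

Track A: 50,400 × 211 × 1 × 2 = 21,268,800 bytes.
Track B: 24,000 × 211 × 4 × 2 = 40,512,000 bytes.
Track C: 48,000 × 211 × 2 × 8 = 162,048,000 bytes.
Track D: 48,000 × 211 × 2 × 1 = 20,256,000 bytes.
Track E: 62,500 × 211 × 2 × 6 = 158,250,000 bytes.
Track F: 88,200 × 211 × 2 × 2 = 74,440,800 bytes.
Total = 476,775,600 bytes = 476.78 MB.

476.78 MB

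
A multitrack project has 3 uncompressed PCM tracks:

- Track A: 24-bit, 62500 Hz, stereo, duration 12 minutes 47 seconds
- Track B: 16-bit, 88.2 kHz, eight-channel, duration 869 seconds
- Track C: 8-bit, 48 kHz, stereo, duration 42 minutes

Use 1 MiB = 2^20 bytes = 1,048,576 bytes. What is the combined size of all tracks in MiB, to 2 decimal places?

Track A: 12 minutes 47 seconds = 767 s; 62,500 × 767 × 3 × 2 = 287,625,000 bytes.
Track B: 88,200 × 869 × 2 × 8 = 1,226,332,800 bytes.
Track C: 42 minutes = 2,520 s; 48,000 × 2,520 × 1 × 2 = 241,920,000 bytes.
Total = 1,755,877,800 bytes = 1674.54 MiB.

1674.54 MiB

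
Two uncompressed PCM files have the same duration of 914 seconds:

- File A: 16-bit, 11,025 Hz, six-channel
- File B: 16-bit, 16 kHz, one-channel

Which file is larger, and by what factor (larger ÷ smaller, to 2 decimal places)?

File A, by a factor of 4.13

File A: 11,025 × 2 × 6 = 132,300 bytes/s.
File B: 16,000 × 2 × 1 = 32,000 bytes/s.
File A is larger; ratio = 120,922,200 / 29,248,000 = 4.13.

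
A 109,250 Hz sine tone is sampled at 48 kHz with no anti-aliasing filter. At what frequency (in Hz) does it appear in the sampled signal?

13,250 Hz

Nyquist = 48,000/2 = 24,000 Hz; 109,250 Hz exceeds it.
Alias = |109,250 − 2×48,000| = |109,250 − 96,000| = 13,250 Hz.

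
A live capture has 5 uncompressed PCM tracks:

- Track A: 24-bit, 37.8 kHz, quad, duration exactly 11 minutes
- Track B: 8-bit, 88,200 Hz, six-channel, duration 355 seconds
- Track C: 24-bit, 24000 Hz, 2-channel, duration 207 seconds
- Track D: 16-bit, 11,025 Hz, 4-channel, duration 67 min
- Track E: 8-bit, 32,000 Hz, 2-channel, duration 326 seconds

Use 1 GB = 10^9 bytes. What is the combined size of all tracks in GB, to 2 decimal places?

Track A: exactly 11 minutes = 660 s; 37,800 × 660 × 3 × 4 = 299,376,000 bytes.
Track B: 88,200 × 355 × 1 × 6 = 187,866,000 bytes.
Track C: 24,000 × 207 × 3 × 2 = 29,808,000 bytes.
Track D: 67 min = 4,020 s; 11,025 × 4,020 × 2 × 4 = 354,564,000 bytes.
Track E: 32,000 × 326 × 1 × 2 = 20,864,000 bytes.
Total = 892,478,000 bytes = 0.89 GB.

0.89 GB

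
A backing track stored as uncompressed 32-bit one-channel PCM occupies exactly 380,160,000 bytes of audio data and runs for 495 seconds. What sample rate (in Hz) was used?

Bytes = sample_rate × seconds × bytes_per_sample × channels.
sample_rate = 380,160,000 / (495 × 4 × 1) = 380,160,000 / 1,980 = 192,000 Hz.

192,000 Hz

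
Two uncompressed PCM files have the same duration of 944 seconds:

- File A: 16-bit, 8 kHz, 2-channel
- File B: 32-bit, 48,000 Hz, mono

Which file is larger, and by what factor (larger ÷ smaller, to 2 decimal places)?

File A: 8,000 × 2 × 2 = 32,000 bytes/s.
File B: 48,000 × 4 × 1 = 192,000 bytes/s.
File B is larger; ratio = 181,248,000 / 30,208,000 = 6.00.

File B, by a factor of 6.00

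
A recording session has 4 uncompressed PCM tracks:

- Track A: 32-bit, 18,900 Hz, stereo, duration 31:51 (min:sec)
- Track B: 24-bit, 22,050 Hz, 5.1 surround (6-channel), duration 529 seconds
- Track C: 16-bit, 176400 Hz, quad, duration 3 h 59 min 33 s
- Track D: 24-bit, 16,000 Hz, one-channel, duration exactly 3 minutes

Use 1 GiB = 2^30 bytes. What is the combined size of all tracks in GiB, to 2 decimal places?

Track A: 31:51 (min:sec) = 1,911 s; 18,900 × 1,911 × 4 × 2 = 288,943,200 bytes.
Track B: 22,050 × 529 × 3 × 6 = 209,960,100 bytes.
Track C: 3 h 59 min 33 s = 14,373 s; 176,400 × 14,373 × 2 × 4 = 20,283,177,600 bytes.
Track D: exactly 3 minutes = 180 s; 16,000 × 180 × 3 × 1 = 8,640,000 bytes.
Total = 20,790,720,900 bytes = 19.36 GiB.

19.36 GiB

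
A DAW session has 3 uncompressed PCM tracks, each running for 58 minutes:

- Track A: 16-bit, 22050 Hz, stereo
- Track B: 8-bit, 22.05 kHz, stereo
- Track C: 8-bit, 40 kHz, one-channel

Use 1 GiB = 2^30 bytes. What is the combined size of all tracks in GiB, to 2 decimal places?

0.56 GiB

58 minutes = 3,480 s.
Track A: 22,050 × 3,480 × 2 × 2 = 306,936,000 bytes.
Track B: 22,050 × 3,480 × 1 × 2 = 153,468,000 bytes.
Track C: 40,000 × 3,480 × 1 × 1 = 139,200,000 bytes.
Total = 599,604,000 bytes = 0.56 GiB.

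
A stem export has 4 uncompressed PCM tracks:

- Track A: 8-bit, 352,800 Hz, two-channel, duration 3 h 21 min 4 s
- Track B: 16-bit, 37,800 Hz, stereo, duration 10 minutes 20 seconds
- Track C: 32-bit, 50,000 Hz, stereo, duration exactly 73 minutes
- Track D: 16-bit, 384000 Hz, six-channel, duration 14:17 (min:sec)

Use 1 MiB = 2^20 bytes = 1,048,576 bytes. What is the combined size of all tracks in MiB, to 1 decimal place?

Track A: 3 h 21 min 4 s = 12,064 s; 352,800 × 12,064 × 1 × 2 = 8,512,358,400 bytes.
Track B: 10 minutes 20 seconds = 620 s; 37,800 × 620 × 2 × 2 = 93,744,000 bytes.
Track C: exactly 73 minutes = 4,380 s; 50,000 × 4,380 × 4 × 2 = 1,752,000,000 bytes.
Track D: 14:17 (min:sec) = 857 s; 384,000 × 857 × 2 × 6 = 3,949,056,000 bytes.
Total = 14,307,158,400 bytes = 13644.4 MiB.

13644.4 MiB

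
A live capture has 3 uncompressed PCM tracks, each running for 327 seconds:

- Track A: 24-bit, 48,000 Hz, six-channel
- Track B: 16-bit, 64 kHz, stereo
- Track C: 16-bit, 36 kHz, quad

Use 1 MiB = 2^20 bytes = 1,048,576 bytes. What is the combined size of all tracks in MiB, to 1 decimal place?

439.1 MiB

Track A: 48,000 × 327 × 3 × 6 = 282,528,000 bytes.
Track B: 64,000 × 327 × 2 × 2 = 83,712,000 bytes.
Track C: 36,000 × 327 × 2 × 4 = 94,176,000 bytes.
Total = 460,416,000 bytes = 439.1 MiB.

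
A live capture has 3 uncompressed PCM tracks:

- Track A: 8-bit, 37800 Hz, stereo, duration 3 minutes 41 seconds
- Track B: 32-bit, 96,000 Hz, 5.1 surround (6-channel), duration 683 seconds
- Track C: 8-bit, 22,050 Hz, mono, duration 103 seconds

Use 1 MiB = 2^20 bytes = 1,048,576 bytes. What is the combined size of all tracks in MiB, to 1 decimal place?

1518.8 MiB

Track A: 3 minutes 41 seconds = 221 s; 37,800 × 221 × 1 × 2 = 16,707,600 bytes.
Track B: 96,000 × 683 × 4 × 6 = 1,573,632,000 bytes.
Track C: 22,050 × 103 × 1 × 1 = 2,271,150 bytes.
Total = 1,592,610,750 bytes = 1518.8 MiB.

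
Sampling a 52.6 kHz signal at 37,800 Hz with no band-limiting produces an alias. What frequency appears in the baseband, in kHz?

14.8 kHz

Nyquist = 37,800/2 = 18,900 Hz; 52,600 Hz exceeds it.
Alias = |52,600 − 1×37,800| = |52,600 − 37,800| = 14,800 Hz = 14.8 kHz.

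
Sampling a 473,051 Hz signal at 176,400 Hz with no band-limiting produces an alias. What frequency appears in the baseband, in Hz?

56,149 Hz

Nyquist = 176,400/2 = 88,200 Hz; 473,051 Hz exceeds it.
Alias = |473,051 − 3×176,400| = |473,051 − 529,200| = 56,149 Hz.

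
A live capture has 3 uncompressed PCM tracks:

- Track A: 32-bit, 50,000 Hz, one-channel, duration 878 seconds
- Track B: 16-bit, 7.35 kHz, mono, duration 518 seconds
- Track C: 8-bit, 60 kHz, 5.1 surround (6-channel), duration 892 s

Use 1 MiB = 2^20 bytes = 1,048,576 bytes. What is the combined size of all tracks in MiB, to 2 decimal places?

Track A: 50,000 × 878 × 4 × 1 = 175,600,000 bytes.
Track B: 7,350 × 518 × 2 × 1 = 7,614,600 bytes.
Track C: 60,000 × 892 × 1 × 6 = 321,120,000 bytes.
Total = 504,334,600 bytes = 480.97 MiB.

480.97 MiB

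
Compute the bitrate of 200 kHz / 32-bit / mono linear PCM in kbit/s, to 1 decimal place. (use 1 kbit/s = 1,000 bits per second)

Bit rate = 200,000 × 32 × 1 = 6,400,000 bits/s.
= 6400.0 kbit/s.

6400.0 kbit/s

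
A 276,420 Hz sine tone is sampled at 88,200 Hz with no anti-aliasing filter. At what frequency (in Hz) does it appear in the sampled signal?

11,820 Hz

Nyquist = 88,200/2 = 44,100 Hz; 276,420 Hz exceeds it.
Alias = |276,420 − 3×88,200| = |276,420 − 264,600| = 11,820 Hz.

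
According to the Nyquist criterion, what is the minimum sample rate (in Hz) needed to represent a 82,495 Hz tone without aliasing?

Minimum sample rate = 2 × 82,495 Hz = 164,990 Hz.

164,990 Hz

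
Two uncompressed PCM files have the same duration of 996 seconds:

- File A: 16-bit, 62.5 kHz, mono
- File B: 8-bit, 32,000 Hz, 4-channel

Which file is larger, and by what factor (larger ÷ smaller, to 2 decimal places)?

File A: 62,500 × 2 × 1 = 125,000 bytes/s.
File B: 32,000 × 1 × 4 = 128,000 bytes/s.
File B is larger; ratio = 127,488,000 / 124,500,000 = 1.02.

File B, by a factor of 1.02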